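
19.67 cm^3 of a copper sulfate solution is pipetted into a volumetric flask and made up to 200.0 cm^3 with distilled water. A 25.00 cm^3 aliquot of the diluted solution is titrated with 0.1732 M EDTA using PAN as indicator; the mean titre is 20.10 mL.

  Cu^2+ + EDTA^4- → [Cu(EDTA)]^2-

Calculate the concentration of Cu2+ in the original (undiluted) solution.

1.416 M

n(EDTA) = 0.02010 × 0.1732 = 3.481 × 10^-3 mol
n(Cu2+) in the aliquot = 3.481 × 10^-3 mol (1:1 ratio)
[Cu2+]_dilute = 3.481 × 10^-3 / 0.02500 = 0.1393 mol/L
Dilution factor = 200.0 / 19.67 = 10.17
[Cu2+]_stock = 0.1393 × 10.17 = 1.416 mol/L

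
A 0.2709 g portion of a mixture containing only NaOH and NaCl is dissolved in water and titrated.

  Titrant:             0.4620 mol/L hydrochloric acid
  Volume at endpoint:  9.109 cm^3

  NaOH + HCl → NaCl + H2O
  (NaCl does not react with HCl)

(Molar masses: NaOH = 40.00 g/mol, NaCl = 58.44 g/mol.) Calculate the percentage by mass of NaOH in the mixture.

62.14 %

n(HCl) = 0.009109 × 0.4620 = 4.208 × 10^-3 mol
Let x = n(NaOH), y = n(NaCl).
Titrant: 1x = 4.208 × 10^-3;  mass: 40.00x + 58.44y = 0.2709
Solving, x = 4.208 × 10^-3 mol, y = 1.755 × 10^-3 mol
mass of NaOH = 4.208 × 10^-3 × 40.00 = 0.1683 g
% NaOH = 0.1683 / 0.2709 × 100 = 62.14 %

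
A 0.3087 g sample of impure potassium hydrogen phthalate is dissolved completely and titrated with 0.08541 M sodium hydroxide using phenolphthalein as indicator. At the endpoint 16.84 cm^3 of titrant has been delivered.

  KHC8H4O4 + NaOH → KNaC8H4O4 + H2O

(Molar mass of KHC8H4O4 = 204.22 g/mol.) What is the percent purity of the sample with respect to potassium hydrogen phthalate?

95.15 %

n(NaOH) = 0.01684 L × 0.08541 mol/L = 1.438 × 10^-3 mol
n(KHC8H4O4) = 1.438 × 10^-3 mol (1:1 ratio)
mass of KHC8H4O4 = 1.438 × 10^-3 × 204.22 g/mol = 0.2937 g
% KHC8H4O4 = 0.2937 / 0.3087 × 100 = 95.15 %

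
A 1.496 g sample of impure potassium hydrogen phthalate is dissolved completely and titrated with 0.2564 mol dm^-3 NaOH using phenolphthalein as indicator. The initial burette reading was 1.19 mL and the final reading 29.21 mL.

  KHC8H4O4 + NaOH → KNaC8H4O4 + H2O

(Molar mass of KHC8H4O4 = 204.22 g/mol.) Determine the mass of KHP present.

1.467 g

n(NaOH) = 0.02802 L × 0.2564 mol/L = 7.184 × 10^-3 mol
n(KHC8H4O4) = 7.184 × 10^-3 mol (1:1 ratio)
mass of KHC8H4O4 = 7.184 × 10^-3 × 204.22 g/mol = 1.467 g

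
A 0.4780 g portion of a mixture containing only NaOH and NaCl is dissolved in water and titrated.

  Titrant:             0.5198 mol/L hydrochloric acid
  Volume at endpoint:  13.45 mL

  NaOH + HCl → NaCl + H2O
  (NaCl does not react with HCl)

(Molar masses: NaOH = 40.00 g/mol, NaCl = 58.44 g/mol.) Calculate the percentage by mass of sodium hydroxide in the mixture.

58.50 %

n(HCl) = 0.01345 × 0.5198 = 6.991 × 10^-3 mol
Let x = n(NaOH), y = n(NaCl).
Titrant: 1x = 6.991 × 10^-3;  mass: 40.00x + 58.44y = 0.4780
Solving, x = 6.991 × 10^-3 mol, y = 3.394 × 10^-3 mol
mass of NaOH = 6.991 × 10^-3 × 40.00 = 0.2797 g
% NaOH = 0.2797 / 0.4780 × 100 = 58.50 %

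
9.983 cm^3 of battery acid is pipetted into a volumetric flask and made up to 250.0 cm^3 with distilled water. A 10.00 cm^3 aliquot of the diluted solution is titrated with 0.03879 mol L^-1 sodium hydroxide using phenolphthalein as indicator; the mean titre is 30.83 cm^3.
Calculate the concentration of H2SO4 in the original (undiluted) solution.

1.497 mol/L

H2SO4 + 2 NaOH → Na2SO4 + 2 H2O
n(NaOH) = 0.03083 × 0.03879 = 1.196 × 10^-3 mol
From the 1:2 ratio, n(H2SO4) in the aliquot = 1/2 × 1.196 × 10^-3 = 5.979 × 10^-4 mol
[H2SO4]_dilute = 5.979 × 10^-4 / 0.01000 = 0.05979 mol/L
Dilution factor = 250.0 / 9.983 = 25.04
[H2SO4]_stock = 0.05979 × 25.04 = 1.497 mol/L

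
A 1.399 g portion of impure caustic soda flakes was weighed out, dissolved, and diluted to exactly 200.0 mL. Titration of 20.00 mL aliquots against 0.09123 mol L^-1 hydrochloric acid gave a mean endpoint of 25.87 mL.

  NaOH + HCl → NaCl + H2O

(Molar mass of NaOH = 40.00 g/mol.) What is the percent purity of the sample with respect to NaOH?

67.48 %

n(HCl) per titration = 0.02587 × 0.09123 = 2.360 × 10^-3 mol
n(NaOH) in each aliquot = 2.360 × 10^-3 mol (1:1 ratio)
n(NaOH) in the whole flask = 2.360 × 10^-3 × 200.0/20.00 = 0.02360 mol
mass of NaOH = 0.02360 × 40.00 = 0.9440 g
% NaOH = 0.9440 / 1.399 × 100 = 67.48 %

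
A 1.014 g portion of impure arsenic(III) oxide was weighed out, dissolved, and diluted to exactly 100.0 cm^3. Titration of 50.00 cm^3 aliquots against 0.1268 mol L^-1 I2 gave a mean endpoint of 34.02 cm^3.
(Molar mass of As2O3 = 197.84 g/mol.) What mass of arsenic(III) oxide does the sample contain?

0.8534 g

As2O3 + 2 I2 + 2 H2O → As2O5 + 4 HI
n(I2) per titration = 0.03402 × 0.1268 = 4.314 × 10^-3 mol
From the 1:2 ratio, n(As2O3) in each aliquot = 1/2 × 4.314 × 10^-3 = 2.157 × 10^-3 mol
n(As2O3) in the whole flask = 2.157 × 10^-3 × 100.0/50.00 = 4.314 × 10^-3 mol
mass of As2O3 = 4.314 × 10^-3 × 197.84 = 0.8534 g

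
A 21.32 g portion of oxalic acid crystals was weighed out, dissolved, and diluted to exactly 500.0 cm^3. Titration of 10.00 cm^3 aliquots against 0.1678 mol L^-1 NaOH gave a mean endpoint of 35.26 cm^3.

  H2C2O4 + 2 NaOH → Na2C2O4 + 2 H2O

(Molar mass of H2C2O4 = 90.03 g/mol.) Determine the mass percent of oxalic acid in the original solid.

62.46 %

n(NaOH) per titration = 0.03526 × 0.1678 = 5.917 × 10^-3 mol
From the 1:2 ratio, n(H2C2O4) in each aliquot = 1/2 × 5.917 × 10^-3 = 2.958 × 10^-3 mol
n(H2C2O4) in the whole flask = 2.958 × 10^-3 × 500.0/10.00 = 0.1479 mol
mass of H2C2O4 = 0.1479 × 90.03 = 13.32 g
% H2C2O4 = 13.32 / 21.32 × 100 = 62.46 %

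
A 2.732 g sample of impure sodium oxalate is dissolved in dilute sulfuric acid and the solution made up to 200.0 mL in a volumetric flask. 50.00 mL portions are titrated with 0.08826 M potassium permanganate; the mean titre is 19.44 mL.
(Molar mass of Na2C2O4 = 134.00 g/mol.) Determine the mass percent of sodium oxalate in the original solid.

84.16 %

2 MnO4^- + 5 C2O4^2- + 16 H^+ → 2 Mn^2+ + 10 CO2 + 8 H2O
n(KMnO4) per titration = 0.01944 × 0.08826 = 1.716 × 10^-3 mol
From the 5:2 ratio, n(Na2C2O4) in each aliquot = 5/2 × 1.716 × 10^-3 = 4.289 × 10^-3 mol
n(Na2C2O4) in the whole flask = 4.289 × 10^-3 × 200.0/50.00 = 0.01716 mol
mass of Na2C2O4 = 0.01716 × 134.00 = 2.299 g
% Na2C2O4 = 2.299 / 2.732 × 100 = 84.16 %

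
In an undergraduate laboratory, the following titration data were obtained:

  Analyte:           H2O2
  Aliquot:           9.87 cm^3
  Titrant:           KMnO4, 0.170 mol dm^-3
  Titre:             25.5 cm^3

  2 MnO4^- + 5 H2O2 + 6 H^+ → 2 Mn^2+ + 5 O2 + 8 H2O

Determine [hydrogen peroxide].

n(KMnO4) = 0.0255 L × 0.170 mol/L = 4.33 × 10^-3 mol
From the 5:2 mole ratio, n(H2O2) = 5/2 × 4.33 × 10^-3 = 0.0108 mol
[H2O2] = 0.0108 mol / 0.00987 L = 1.10 mol/L

1.10 mol/L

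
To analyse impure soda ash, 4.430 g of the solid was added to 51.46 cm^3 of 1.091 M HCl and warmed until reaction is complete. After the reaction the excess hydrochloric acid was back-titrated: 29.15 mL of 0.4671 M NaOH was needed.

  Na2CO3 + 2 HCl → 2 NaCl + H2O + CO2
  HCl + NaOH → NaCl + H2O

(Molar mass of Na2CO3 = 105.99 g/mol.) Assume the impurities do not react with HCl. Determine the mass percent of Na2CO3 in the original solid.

50.87 %

n(HCl) added = 0.05146 × 1.091 = 0.05614 mol
n(NaOH) used in back-titration = 0.02915 × 0.4671 = 0.01362 mol
n(HCl) left over = 0.01362 mol (1:1 ratio)
n(HCl) consumed by analyte = 0.05614 − 0.01362 = 0.04253 mol
From the 1:2 ratio, n(Na2CO3) = 1/2 × 0.04253 = 0.02126 mol
mass of Na2CO3 = 0.02126 × 105.99 = 2.254 g
% Na2CO3 = 2.254 / 4.430 × 100 = 50.87 %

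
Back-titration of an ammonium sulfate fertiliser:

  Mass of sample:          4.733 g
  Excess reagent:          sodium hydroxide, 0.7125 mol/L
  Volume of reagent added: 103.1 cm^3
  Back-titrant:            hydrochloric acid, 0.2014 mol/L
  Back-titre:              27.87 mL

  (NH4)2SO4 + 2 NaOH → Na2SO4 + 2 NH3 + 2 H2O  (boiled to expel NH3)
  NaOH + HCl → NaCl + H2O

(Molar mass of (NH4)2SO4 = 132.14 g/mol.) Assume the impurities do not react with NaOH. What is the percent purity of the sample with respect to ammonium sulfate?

n(NaOH) added = 0.1031 × 0.7125 = 0.07346 mol
n(HCl) used in back-titration = 0.02787 × 0.2014 = 5.613 × 10^-3 mol
n(NaOH) left over = 5.613 × 10^-3 mol (1:1 ratio)
n(NaOH) consumed by analyte = 0.07346 − 5.613 × 10^-3 = 0.06785 mol
From the 1:2 ratio, n((NH4)2SO4) = 1/2 × 0.06785 = 0.03392 mol
mass of (NH4)2SO4 = 0.03392 × 132.14 = 4.483 g
% (NH4)2SO4 = 4.483 / 4.733 × 100 = 94.71 %

94.71 %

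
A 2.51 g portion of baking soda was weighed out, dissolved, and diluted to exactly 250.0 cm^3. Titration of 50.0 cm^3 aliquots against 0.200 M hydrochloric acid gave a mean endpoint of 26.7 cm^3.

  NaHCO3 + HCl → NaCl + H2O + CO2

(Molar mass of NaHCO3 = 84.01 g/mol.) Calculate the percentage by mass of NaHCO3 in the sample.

n(HCl) per titration = 0.0267 × 0.200 = 5.34 × 10^-3 mol
n(NaHCO3) in each aliquot = 5.34 × 10^-3 mol (1:1 ratio)
n(NaHCO3) in the whole flask = 5.34 × 10^-3 × 250.0/50.0 = 0.0267 mol
mass of NaHCO3 = 0.0267 × 84.01 = 2.24 g
% NaHCO3 = 2.24 / 2.51 × 100 = 89.4 %

89.4 %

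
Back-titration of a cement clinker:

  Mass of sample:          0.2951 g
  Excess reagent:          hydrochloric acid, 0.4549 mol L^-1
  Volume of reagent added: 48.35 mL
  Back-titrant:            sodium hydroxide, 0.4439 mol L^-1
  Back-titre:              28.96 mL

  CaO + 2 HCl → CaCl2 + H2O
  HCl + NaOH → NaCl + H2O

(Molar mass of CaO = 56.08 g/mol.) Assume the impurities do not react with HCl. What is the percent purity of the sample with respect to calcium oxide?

n(HCl) added = 0.04835 × 0.4549 = 0.02199 mol
n(NaOH) used in back-titration = 0.02896 × 0.4439 = 0.01286 mol
n(HCl) left over = 0.01286 mol (1:1 ratio)
n(HCl) consumed by analyte = 0.02199 − 0.01286 = 9.139 × 10^-3 mol
From the 1:2 ratio, n(CaO) = 1/2 × 9.139 × 10^-3 = 4.570 × 10^-3 mol
mass of CaO = 4.570 × 10^-3 × 56.08 = 0.2563 g
% CaO = 0.2563 / 0.2951 × 100 = 86.84 %

86.84 %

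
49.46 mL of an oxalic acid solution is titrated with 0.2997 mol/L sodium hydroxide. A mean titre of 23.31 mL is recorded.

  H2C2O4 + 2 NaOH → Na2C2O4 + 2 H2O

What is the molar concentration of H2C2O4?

n(NaOH) = 0.02331 L × 0.2997 mol/L = 6.986 × 10^-3 mol
From the 1:2 mole ratio, n(H2C2O4) = 1/2 × 6.986 × 10^-3 = 3.493 × 10^-3 mol
[H2C2O4] = 3.493 × 10^-3 mol / 0.04946 L = 0.07062 mol/L

0.07062 mol/L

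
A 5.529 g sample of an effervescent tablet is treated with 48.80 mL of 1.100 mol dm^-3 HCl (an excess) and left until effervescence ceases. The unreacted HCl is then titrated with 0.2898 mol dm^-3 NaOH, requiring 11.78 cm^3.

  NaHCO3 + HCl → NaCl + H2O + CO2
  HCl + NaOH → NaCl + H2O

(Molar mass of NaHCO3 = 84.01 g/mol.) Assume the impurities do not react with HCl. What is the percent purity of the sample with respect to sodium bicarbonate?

n(HCl) added = 0.04880 × 1.100 = 0.05368 mol
n(NaOH) used in back-titration = 0.01178 × 0.2898 = 3.414 × 10^-3 mol
n(HCl) left over = 3.414 × 10^-3 mol (1:1 ratio)
n(HCl) consumed by analyte = 0.05368 − 3.414 × 10^-3 = 0.05027 mol
n(NaHCO3) = 0.05027 mol (1:1 ratio)
mass of NaHCO3 = 0.05027 × 84.01 = 4.223 g
% NaHCO3 = 4.223 / 5.529 × 100 = 76.38 %

76.38 %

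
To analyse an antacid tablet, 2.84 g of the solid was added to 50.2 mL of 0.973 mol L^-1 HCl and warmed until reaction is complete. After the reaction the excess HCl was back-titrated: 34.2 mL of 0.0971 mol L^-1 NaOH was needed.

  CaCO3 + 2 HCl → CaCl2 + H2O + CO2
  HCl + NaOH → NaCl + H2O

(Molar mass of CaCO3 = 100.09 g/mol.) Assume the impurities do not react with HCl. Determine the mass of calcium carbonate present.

n(HCl) added = 0.0502 × 0.973 = 0.0488 mol
n(NaOH) used in back-titration = 0.0342 × 0.0971 = 3.32 × 10^-3 mol
n(HCl) left over = 3.32 × 10^-3 mol (1:1 ratio)
n(HCl) consumed by analyte = 0.0488 − 3.32 × 10^-3 = 0.0455 mol
From the 1:2 ratio, n(CaCO3) = 1/2 × 0.0455 = 0.0228 mol
mass of CaCO3 = 0.0228 × 100.09 = 2.28 g

2.28 g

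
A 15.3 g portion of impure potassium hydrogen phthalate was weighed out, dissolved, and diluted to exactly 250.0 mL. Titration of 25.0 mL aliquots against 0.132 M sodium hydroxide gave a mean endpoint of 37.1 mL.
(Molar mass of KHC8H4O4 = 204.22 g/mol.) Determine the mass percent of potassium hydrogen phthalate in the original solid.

65.4 %

KHC8H4O4 + NaOH → KNaC8H4O4 + H2O
n(NaOH) per titration = 0.0371 × 0.132 = 4.90 × 10^-3 mol
n(KHC8H4O4) in each aliquot = 4.90 × 10^-3 mol (1:1 ratio)
n(KHC8H4O4) in the whole flask = 4.90 × 10^-3 × 250.0/25.0 = 0.0490 mol
mass of KHC8H4O4 = 0.0490 × 204.22 = 10.0 g
% KHC8H4O4 = 10.0 / 15.3 × 100 = 65.4 %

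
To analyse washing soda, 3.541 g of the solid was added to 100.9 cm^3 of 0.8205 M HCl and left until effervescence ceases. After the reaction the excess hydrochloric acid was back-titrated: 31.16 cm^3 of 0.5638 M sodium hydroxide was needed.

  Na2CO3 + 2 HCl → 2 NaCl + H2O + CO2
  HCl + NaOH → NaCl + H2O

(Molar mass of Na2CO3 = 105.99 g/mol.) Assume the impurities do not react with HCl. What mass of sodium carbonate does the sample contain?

3.456 g

n(HCl) added = 0.1009 × 0.8205 = 0.08279 mol
n(NaOH) used in back-titration = 0.03116 × 0.5638 = 0.01757 mol
n(HCl) left over = 0.01757 mol (1:1 ratio)
n(HCl) consumed by analyte = 0.08279 − 0.01757 = 0.06522 mol
From the 1:2 ratio, n(Na2CO3) = 1/2 × 0.06522 = 0.03261 mol
mass of Na2CO3 = 0.03261 × 105.99 = 3.456 g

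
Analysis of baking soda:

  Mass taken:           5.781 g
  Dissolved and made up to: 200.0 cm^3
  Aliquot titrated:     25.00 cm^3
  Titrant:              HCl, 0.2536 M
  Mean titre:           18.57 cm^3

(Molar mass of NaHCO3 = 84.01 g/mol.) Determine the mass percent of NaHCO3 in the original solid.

NaHCO3 + HCl → NaCl + H2O + CO2
n(HCl) per titration = 0.01857 × 0.2536 = 4.709 × 10^-3 mol
n(NaHCO3) in each aliquot = 4.709 × 10^-3 mol (1:1 ratio)
n(NaHCO3) in the whole flask = 4.709 × 10^-3 × 200.0/25.00 = 0.03767 mol
mass of NaHCO3 = 0.03767 × 84.01 = 3.165 g
% NaHCO3 = 3.165 / 5.781 × 100 = 54.75 %

54.75 %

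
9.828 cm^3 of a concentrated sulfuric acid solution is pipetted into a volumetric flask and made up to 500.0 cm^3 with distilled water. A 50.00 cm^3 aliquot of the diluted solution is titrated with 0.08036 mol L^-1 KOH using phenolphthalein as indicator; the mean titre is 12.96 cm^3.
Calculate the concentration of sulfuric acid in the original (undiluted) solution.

H2SO4 + 2 KOH → K2SO4 + 2 H2O
n(KOH) = 0.01296 × 0.08036 = 1.041 × 10^-3 mol
From the 1:2 ratio, n(H2SO4) in the aliquot = 1/2 × 1.041 × 10^-3 = 5.207 × 10^-4 mol
[H2SO4]_dilute = 5.207 × 10^-4 / 0.05000 = 0.01041 mol/L
Dilution factor = 500.0 / 9.828 = 50.88
[H2SO4]_stock = 0.01041 × 50.88 = 0.5298 mol/L

0.5298 mol/L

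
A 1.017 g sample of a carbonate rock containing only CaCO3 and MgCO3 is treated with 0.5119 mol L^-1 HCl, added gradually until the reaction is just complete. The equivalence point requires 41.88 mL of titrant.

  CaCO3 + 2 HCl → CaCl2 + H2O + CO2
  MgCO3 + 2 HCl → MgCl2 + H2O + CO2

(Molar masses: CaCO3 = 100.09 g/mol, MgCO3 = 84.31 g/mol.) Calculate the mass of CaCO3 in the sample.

0.7184 g

n(HCl) = 0.04188 × 0.5119 = 0.02144 mol
Let x = n(CaCO3), y = n(MgCO3).
Titrant: 2x + 2y = 0.02144;  mass: 100.09x + 84.31y = 1.017
Solving, x = 7.178 × 10^-3 mol, y = 3.541 × 10^-3 mol
mass of CaCO3 = 7.178 × 10^-3 × 100.09 = 0.7184 g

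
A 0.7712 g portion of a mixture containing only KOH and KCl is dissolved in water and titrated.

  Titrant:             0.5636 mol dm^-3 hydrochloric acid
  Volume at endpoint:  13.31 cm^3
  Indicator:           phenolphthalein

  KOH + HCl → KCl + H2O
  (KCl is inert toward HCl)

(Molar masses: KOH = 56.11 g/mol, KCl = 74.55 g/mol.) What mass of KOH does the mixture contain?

n(HCl) = 0.01331 × 0.5636 = 7.502 × 10^-3 mol
Let x = n(KOH), y = n(KCl).
Titrant: 1x = 7.502 × 10^-3;  mass: 56.11x + 74.55y = 0.7712
Solving, x = 7.502 × 10^-3 mol, y = 4.699 × 10^-3 mol
mass of KOH = 7.502 × 10^-3 × 56.11 = 0.4209 g

0.4209 g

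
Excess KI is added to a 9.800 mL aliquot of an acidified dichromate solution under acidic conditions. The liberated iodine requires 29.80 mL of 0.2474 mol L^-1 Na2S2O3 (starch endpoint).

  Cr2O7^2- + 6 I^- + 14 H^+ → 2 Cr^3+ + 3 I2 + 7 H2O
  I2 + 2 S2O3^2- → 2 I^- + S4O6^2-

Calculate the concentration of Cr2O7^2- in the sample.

n(S2O3^2-) = 0.02980 × 0.2474 = 7.373 × 10^-3 mol
n(I2) = n(S2O3^2-)/2 = 3.686 × 10^-3 mol
From the 1:3 ratio, n(Cr2O7^2-) in the aliquot = 1/3 × 3.686 × 10^-3 = 1.229 × 10^-3 mol
[Cr2O7^2-] = 1.229 × 10^-3 / 0.009800 = 0.1254 mol/L

0.1254 mol/L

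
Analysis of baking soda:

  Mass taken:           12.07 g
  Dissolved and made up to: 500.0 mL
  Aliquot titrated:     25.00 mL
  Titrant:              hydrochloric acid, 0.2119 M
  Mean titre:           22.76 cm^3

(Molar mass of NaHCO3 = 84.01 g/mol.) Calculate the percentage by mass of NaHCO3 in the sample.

NaHCO3 + HCl → NaCl + H2O + CO2
n(HCl) per titration = 0.02276 × 0.2119 = 4.823 × 10^-3 mol
n(NaHCO3) in each aliquot = 4.823 × 10^-3 mol (1:1 ratio)
n(NaHCO3) in the whole flask = 4.823 × 10^-3 × 500.0/25.00 = 0.09646 mol
mass of NaHCO3 = 0.09646 × 84.01 = 8.103 g
% NaHCO3 = 8.103 / 12.07 × 100 = 67.14 %

67.14 %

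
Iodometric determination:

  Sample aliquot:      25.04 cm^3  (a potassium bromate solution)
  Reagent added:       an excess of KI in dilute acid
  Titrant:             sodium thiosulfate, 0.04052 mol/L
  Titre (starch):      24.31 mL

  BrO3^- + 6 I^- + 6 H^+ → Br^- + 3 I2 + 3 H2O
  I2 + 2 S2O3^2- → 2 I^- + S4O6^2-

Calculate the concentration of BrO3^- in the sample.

0.006556 mol/L

n(S2O3^2-) = 0.02431 × 0.04052 = 9.850 × 10^-4 mol
n(I2) = n(S2O3^2-)/2 = 4.925 × 10^-4 mol
From the 1:3 ratio, n(BrO3^-) in the aliquot = 1/3 × 4.925 × 10^-4 = 1.642 × 10^-4 mol
[BrO3^-] = 1.642 × 10^-4 / 0.02504 = 0.006556 mol/L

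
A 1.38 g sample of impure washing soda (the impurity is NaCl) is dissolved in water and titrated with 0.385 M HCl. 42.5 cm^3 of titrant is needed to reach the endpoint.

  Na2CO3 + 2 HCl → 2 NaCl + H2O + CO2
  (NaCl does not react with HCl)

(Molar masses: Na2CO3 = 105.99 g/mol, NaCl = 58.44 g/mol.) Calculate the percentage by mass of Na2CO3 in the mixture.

62.8 %

n(HCl) = 0.0425 × 0.385 = 0.0164 mol
Let x = n(Na2CO3), y = n(NaCl).
Titrant: 2x = 0.0164;  mass: 105.99x + 58.44y = 1.38
Solving, x = 8.18 × 10^-3 mol, y = 8.78 × 10^-3 mol
mass of Na2CO3 = 8.18 × 10^-3 × 105.99 = 0.867 g
% Na2CO3 = 0.867 / 1.38 × 100 = 62.8 %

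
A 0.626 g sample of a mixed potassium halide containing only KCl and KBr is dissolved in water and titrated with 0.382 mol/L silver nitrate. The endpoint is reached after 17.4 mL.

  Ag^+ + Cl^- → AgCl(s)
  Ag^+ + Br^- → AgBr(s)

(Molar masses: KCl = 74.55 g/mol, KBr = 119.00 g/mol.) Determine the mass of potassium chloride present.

0.277 g

n(AgNO3) = 0.0174 × 0.382 = 6.65 × 10^-3 mol
Let x = n(KCl), y = n(KBr).
Titrant: 1x + 1y = 6.65 × 10^-3;  mass: 74.55x + 119.00y = 0.626
Solving, x = 3.71 × 10^-3 mol, y = 2.94 × 10^-3 mol
mass of KCl = 3.71 × 10^-3 × 74.55 = 0.277 g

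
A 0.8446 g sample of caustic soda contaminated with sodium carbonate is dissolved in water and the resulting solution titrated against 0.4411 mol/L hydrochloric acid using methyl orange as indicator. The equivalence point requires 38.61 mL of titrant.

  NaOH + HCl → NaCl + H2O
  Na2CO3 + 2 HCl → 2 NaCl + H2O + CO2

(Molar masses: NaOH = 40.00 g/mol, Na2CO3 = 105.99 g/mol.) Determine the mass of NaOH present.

0.1784 g

n(HCl) = 0.03861 × 0.4411 = 0.01703 mol
Let x = n(NaOH), y = n(Na2CO3).
Titrant: 1x + 2y = 0.01703;  mass: 40.00x + 105.99y = 0.8446
Solving, x = 4.459 × 10^-3 mol, y = 6.286 × 10^-3 mol
mass of NaOH = 4.459 × 10^-3 × 40.00 = 0.1784 g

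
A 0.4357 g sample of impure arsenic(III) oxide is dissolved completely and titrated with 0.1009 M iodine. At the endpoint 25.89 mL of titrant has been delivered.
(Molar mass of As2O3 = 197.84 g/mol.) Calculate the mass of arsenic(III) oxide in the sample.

0.2584 g

As2O3 + 2 I2 + 2 H2O → As2O5 + 4 HI
n(I2) = 0.02589 L × 0.1009 mol/L = 2.612 × 10^-3 mol
From the 1:2 ratio, n(As2O3) = 1/2 × 2.612 × 10^-3 = 1.306 × 10^-3 mol
mass of As2O3 = 1.306 × 10^-3 × 197.84 g/mol = 0.2584 g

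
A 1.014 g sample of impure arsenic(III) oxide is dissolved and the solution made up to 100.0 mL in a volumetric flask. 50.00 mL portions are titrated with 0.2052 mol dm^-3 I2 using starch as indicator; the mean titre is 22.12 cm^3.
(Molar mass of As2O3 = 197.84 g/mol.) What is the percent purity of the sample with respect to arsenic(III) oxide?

88.56 %

As2O3 + 2 I2 + 2 H2O → As2O5 + 4 HI
n(I2) per titration = 0.02212 × 0.2052 = 4.539 × 10^-3 mol
From the 1:2 ratio, n(As2O3) in each aliquot = 1/2 × 4.539 × 10^-3 = 2.270 × 10^-3 mol
n(As2O3) in the whole flask = 2.270 × 10^-3 × 100.0/50.00 = 4.539 × 10^-3 mol
mass of As2O3 = 4.539 × 10^-3 × 197.84 = 0.8980 g
% As2O3 = 0.8980 / 1.014 × 100 = 88.56 %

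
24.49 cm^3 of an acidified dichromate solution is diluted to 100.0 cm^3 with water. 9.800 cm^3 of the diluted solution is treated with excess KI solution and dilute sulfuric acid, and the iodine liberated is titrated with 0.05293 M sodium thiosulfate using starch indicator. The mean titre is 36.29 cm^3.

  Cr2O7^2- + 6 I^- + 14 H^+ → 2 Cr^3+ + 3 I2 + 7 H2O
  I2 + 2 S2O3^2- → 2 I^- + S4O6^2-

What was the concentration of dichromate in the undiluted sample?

0.1334 M

n(S2O3^2-) = 0.03629 × 0.05293 = 1.921 × 10^-3 mol
n(I2) = n(S2O3^2-)/2 = 9.604 × 10^-4 mol
From the 1:3 ratio, n(Cr2O7^2-) in the aliquot = 1/3 × 9.604 × 10^-4 = 3.201 × 10^-4 mol
[Cr2O7^2-]_dilute = 3.201 × 10^-4 / 0.009800 = 0.03267 mol/L
[Cr2O7^2-]_original = 0.03267 × 100.0/24.49 = 0.1334 mol/L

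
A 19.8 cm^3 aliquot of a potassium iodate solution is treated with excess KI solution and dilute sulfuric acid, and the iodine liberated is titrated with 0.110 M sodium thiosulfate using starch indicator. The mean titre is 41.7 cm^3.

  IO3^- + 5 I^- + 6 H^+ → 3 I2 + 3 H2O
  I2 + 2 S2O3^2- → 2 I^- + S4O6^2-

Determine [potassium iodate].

0.0386 M

n(S2O3^2-) = 0.0417 × 0.110 = 4.59 × 10^-3 mol
n(I2) = n(S2O3^2-)/2 = 2.29 × 10^-3 mol
From the 1:3 ratio, n(IO3^-) in the aliquot = 1/3 × 2.29 × 10^-3 = 7.65 × 10^-4 mol
[IO3^-] = 7.65 × 10^-4 / 0.0198 = 0.0386 mol/L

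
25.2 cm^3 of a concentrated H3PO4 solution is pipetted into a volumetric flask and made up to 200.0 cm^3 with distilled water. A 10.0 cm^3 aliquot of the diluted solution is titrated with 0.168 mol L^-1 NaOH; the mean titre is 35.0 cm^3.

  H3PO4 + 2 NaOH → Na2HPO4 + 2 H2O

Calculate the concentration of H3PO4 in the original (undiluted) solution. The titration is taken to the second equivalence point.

n(NaOH) = 0.0350 × 0.168 = 5.88 × 10^-3 mol
From the 1:2 ratio, n(H3PO4) in the aliquot = 1/2 × 5.88 × 10^-3 = 2.94 × 10^-3 mol
[H3PO4]_dilute = 2.94 × 10^-3 / 0.0100 = 0.294 mol/L
Dilution factor = 200.0 / 25.2 = 7.937
[H3PO4]_stock = 0.294 × 7.937 = 2.33 mol/L

2.33 mol/L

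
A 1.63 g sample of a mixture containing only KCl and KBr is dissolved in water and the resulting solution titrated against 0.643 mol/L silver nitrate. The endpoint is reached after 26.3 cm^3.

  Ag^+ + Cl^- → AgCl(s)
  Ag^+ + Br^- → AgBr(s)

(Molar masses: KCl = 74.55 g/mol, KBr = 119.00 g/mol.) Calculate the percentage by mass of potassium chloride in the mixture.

39.3 %

n(AgNO3) = 0.0263 × 0.643 = 0.0169 mol
Let x = n(KCl), y = n(KBr).
Titrant: 1x + 1y = 0.0169;  mass: 74.55x + 119.00y = 1.63
Solving, x = 8.60 × 10^-3 mol, y = 8.31 × 10^-3 mol
mass of KCl = 8.60 × 10^-3 × 74.55 = 0.641 g
% KCl = 0.641 / 1.63 × 100 = 39.3 %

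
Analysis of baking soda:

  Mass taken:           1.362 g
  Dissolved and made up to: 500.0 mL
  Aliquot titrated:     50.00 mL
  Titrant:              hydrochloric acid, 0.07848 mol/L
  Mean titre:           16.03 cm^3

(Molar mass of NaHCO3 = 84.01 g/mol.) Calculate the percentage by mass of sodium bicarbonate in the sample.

77.60 %

NaHCO3 + HCl → NaCl + H2O + CO2
n(HCl) per titration = 0.01603 × 0.07848 = 1.258 × 10^-3 mol
n(NaHCO3) in each aliquot = 1.258 × 10^-3 mol (1:1 ratio)
n(NaHCO3) in the whole flask = 1.258 × 10^-3 × 500.0/50.00 = 0.01258 mol
mass of NaHCO3 = 0.01258 × 84.01 = 1.057 g
% NaHCO3 = 1.057 / 1.362 × 100 = 77.60 %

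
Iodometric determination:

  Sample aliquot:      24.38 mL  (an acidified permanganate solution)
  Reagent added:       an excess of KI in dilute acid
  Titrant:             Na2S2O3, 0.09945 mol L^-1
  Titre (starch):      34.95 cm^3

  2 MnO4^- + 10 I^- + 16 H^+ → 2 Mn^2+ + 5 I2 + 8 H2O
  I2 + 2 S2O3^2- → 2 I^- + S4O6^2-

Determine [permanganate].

0.02851 mol/L

n(S2O3^2-) = 0.03495 × 0.09945 = 3.476 × 10^-3 mol
n(I2) = n(S2O3^2-)/2 = 1.738 × 10^-3 mol
From the 2:5 ratio, n(MnO4^-) in the aliquot = 2/5 × 1.738 × 10^-3 = 6.952 × 10^-4 mol
[MnO4^-] = 6.952 × 10^-4 / 0.02438 = 0.02851 mol/L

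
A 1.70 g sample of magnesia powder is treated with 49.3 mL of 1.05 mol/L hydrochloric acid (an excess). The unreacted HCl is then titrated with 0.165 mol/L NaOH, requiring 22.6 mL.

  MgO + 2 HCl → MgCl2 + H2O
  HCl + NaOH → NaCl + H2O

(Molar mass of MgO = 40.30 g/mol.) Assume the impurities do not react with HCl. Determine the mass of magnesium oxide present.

0.968 g

n(HCl) added = 0.0493 × 1.05 = 0.0518 mol
n(NaOH) used in back-titration = 0.0226 × 0.165 = 3.73 × 10^-3 mol
n(HCl) left over = 3.73 × 10^-3 mol (1:1 ratio)
n(HCl) consumed by analyte = 0.0518 − 3.73 × 10^-3 = 0.0480 mol
From the 1:2 ratio, n(MgO) = 1/2 × 0.0480 = 0.0240 mol
mass of MgO = 0.0240 × 40.30 = 0.968 g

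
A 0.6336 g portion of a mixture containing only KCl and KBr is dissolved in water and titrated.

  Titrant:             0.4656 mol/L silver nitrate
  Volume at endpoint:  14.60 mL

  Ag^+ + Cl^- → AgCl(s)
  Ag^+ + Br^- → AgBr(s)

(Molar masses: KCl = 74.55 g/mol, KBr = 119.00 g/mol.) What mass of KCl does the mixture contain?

n(AgNO3) = 0.01460 × 0.4656 = 6.798 × 10^-3 mol
Let x = n(KCl), y = n(KBr).
Titrant: 1x + 1y = 6.798 × 10^-3;  mass: 74.55x + 119.00y = 0.6336
Solving, x = 3.945 × 10^-3 mol, y = 2.853 × 10^-3 mol
mass of KCl = 3.945 × 10^-3 × 74.55 = 0.2941 g

0.2941 g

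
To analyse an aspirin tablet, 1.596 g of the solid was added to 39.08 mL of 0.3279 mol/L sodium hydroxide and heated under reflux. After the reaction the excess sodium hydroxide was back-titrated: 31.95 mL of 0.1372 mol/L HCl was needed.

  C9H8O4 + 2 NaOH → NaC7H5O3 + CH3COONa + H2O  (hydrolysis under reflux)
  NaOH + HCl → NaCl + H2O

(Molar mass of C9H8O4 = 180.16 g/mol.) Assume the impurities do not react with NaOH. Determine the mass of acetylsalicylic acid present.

n(NaOH) added = 0.03908 × 0.3279 = 0.01281 mol
n(HCl) used in back-titration = 0.03195 × 0.1372 = 4.384 × 10^-3 mol
n(NaOH) left over = 4.384 × 10^-3 mol (1:1 ratio)
n(NaOH) consumed by analyte = 0.01281 − 4.384 × 10^-3 = 8.431 × 10^-3 mol
From the 1:2 ratio, n(C9H8O4) = 1/2 × 8.431 × 10^-3 = 4.215 × 10^-3 mol
mass of C9H8O4 = 4.215 × 10^-3 × 180.16 = 0.7594 g

0.7594 g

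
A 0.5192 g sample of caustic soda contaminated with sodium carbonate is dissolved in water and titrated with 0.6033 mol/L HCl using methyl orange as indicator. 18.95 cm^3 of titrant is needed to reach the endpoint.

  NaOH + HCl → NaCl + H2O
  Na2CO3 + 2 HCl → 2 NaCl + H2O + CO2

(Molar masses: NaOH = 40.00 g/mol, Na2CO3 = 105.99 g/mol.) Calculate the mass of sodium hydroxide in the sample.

n(HCl) = 0.01895 × 0.6033 = 0.01143 mol
Let x = n(NaOH), y = n(Na2CO3).
Titrant: 1x + 2y = 0.01143;  mass: 40.00x + 105.99y = 0.5192
Solving, x = 6.669 × 10^-3 mol, y = 2.382 × 10^-3 mol
mass of NaOH = 6.669 × 10^-3 × 40.00 = 0.2668 g

0.2668 g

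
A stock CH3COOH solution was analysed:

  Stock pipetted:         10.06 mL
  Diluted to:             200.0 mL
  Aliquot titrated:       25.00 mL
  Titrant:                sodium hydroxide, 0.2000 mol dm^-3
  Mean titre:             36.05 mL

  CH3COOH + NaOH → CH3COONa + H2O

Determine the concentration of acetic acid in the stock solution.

5.734 mol/L

n(NaOH) = 0.03605 × 0.2000 = 7.210 × 10^-3 mol
n(CH3COOH) in the aliquot = 7.210 × 10^-3 mol (1:1 ratio)
[CH3COOH]_dilute = 7.210 × 10^-3 / 0.02500 = 0.2884 mol/L
Dilution factor = 200.0 / 10.06 = 19.88
[CH3COOH]_stock = 0.2884 × 19.88 = 5.734 mol/L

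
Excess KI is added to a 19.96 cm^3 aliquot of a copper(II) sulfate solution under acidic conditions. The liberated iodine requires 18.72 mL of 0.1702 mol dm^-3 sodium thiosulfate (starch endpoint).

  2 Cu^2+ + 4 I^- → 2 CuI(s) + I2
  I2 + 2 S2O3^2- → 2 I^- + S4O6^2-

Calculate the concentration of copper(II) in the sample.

n(S2O3^2-) = 0.01872 × 0.1702 = 3.186 × 10^-3 mol
n(I2) = n(S2O3^2-)/2 = 1.593 × 10^-3 mol
From the 2:1 ratio, n(Cu2+) in the aliquot = 2/1 × 1.593 × 10^-3 = 3.186 × 10^-3 mol
[Cu2+] = 3.186 × 10^-3 / 0.01996 = 0.1596 mol/L

0.1596 mol/L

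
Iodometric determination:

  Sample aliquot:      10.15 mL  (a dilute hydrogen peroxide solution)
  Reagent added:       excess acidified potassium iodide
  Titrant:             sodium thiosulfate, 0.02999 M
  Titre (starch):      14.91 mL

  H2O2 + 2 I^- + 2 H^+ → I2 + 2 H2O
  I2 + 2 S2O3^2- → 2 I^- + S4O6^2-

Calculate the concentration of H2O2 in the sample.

0.02203 M

n(S2O3^2-) = 0.01491 × 0.02999 = 4.472 × 10^-4 mol
n(I2) = n(S2O3^2-)/2 = 2.236 × 10^-4 mol
n(H2O2) in the aliquot = 2.236 × 10^-4 mol (1:1 ratio)
[H2O2] = 2.236 × 10^-4 / 0.01015 = 0.02203 mol/L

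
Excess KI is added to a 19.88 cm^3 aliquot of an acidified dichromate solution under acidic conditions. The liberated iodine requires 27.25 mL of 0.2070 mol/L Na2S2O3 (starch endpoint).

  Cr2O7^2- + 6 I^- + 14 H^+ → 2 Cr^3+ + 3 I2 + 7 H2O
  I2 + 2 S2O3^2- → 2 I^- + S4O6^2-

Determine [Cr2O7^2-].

n(S2O3^2-) = 0.02725 × 0.2070 = 5.641 × 10^-3 mol
n(I2) = n(S2O3^2-)/2 = 2.820 × 10^-3 mol
From the 1:3 ratio, n(Cr2O7^2-) in the aliquot = 1/3 × 2.820 × 10^-3 = 9.401 × 10^-4 mol
[Cr2O7^2-] = 9.401 × 10^-4 / 0.01988 = 0.04729 mol/L

0.04729 mol/L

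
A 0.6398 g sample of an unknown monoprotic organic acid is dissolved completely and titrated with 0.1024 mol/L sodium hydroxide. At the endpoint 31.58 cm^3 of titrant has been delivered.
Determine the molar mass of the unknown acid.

n(NaOH) = 0.03158 L × 0.1024 mol/L = 3.234 × 10^-3 mol
n(HA) = 3.234 × 10^-3 mol (1:1 ratio)
M = m / n = 0.6398 g / 3.234 × 10^-3 mol = 197.8 g/mol

197.8 g/mol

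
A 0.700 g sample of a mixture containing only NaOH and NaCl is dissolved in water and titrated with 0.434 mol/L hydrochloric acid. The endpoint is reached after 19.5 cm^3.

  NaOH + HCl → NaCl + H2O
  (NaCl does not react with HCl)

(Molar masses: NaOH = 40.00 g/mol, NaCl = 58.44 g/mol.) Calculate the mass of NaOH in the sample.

n(HCl) = 0.0195 × 0.434 = 8.46 × 10^-3 mol
Let x = n(NaOH), y = n(NaCl).
Titrant: 1x = 8.46 × 10^-3;  mass: 40.00x + 58.44y = 0.700
Solving, x = 8.46 × 10^-3 mol, y = 6.19 × 10^-3 mol
mass of NaOH = 8.46 × 10^-3 × 40.00 = 0.339 g

0.339 g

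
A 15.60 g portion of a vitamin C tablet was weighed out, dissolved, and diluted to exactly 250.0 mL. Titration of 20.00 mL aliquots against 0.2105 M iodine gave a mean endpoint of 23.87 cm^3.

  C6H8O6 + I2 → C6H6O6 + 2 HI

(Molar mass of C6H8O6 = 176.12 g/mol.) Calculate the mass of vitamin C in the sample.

11.06 g

n(I2) per titration = 0.02387 × 0.2105 = 5.025 × 10^-3 mol
n(C6H8O6) in each aliquot = 5.025 × 10^-3 mol (1:1 ratio)
n(C6H8O6) in the whole flask = 5.025 × 10^-3 × 250.0/20.00 = 0.06281 mol
mass of C6H8O6 = 0.06281 × 176.12 = 11.06 g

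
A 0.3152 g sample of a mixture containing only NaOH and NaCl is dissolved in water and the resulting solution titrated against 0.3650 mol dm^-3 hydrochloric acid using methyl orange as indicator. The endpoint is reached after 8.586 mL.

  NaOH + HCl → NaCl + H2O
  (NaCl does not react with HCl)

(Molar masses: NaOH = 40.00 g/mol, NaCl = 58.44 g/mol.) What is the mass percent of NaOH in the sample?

n(HCl) = 0.008586 × 0.3650 = 3.134 × 10^-3 mol
Let x = n(NaOH), y = n(NaCl).
Titrant: 1x = 3.134 × 10^-3;  mass: 40.00x + 58.44y = 0.3152
Solving, x = 3.134 × 10^-3 mol, y = 3.249 × 10^-3 mol
mass of NaOH = 3.134 × 10^-3 × 40.00 = 0.1254 g
% NaOH = 0.1254 / 0.3152 × 100 = 39.77 %

39.77 %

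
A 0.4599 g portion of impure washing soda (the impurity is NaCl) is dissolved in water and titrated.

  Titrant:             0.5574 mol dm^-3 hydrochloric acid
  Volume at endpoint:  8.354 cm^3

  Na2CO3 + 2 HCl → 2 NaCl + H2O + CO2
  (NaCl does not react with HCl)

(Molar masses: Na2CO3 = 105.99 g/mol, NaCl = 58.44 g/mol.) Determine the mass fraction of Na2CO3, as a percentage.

n(HCl) = 0.008354 × 0.5574 = 4.657 × 10^-3 mol
Let x = n(Na2CO3), y = n(NaCl).
Titrant: 2x = 4.657 × 10^-3;  mass: 105.99x + 58.44y = 0.4599
Solving, x = 2.328 × 10^-3 mol, y = 3.647 × 10^-3 mol
mass of Na2CO3 = 2.328 × 10^-3 × 105.99 = 0.2468 g
% Na2CO3 = 0.2468 / 0.4599 × 100 = 53.66 %

53.66 %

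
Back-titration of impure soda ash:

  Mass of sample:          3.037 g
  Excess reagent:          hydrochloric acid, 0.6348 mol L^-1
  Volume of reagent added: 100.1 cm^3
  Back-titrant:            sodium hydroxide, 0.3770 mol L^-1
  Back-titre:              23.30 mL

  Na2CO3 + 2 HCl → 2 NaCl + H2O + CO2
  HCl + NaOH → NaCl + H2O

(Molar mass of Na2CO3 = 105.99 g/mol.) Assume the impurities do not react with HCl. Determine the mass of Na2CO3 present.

2.902 g

n(HCl) added = 0.1001 × 0.6348 = 0.06354 mol
n(NaOH) used in back-titration = 0.02330 × 0.3770 = 8.784 × 10^-3 mol
n(HCl) left over = 8.784 × 10^-3 mol (1:1 ratio)
n(HCl) consumed by analyte = 0.06354 − 8.784 × 10^-3 = 0.05476 mol
From the 1:2 ratio, n(Na2CO3) = 1/2 × 0.05476 = 0.02738 mol
mass of Na2CO3 = 0.02738 × 105.99 = 2.902 g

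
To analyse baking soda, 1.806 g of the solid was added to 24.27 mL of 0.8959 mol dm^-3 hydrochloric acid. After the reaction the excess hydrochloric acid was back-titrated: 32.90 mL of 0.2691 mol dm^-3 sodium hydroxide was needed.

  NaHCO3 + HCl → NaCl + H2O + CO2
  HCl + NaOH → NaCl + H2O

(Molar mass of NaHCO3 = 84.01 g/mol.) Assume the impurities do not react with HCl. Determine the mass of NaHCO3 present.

n(HCl) added = 0.02427 × 0.8959 = 0.02174 mol
n(NaOH) used in back-titration = 0.03290 × 0.2691 = 8.853 × 10^-3 mol
n(HCl) left over = 8.853 × 10^-3 mol (1:1 ratio)
n(HCl) consumed by analyte = 0.02174 − 8.853 × 10^-3 = 0.01289 mol
n(NaHCO3) = 0.01289 mol (1:1 ratio)
mass of NaHCO3 = 0.01289 × 84.01 = 1.083 g

1.083 g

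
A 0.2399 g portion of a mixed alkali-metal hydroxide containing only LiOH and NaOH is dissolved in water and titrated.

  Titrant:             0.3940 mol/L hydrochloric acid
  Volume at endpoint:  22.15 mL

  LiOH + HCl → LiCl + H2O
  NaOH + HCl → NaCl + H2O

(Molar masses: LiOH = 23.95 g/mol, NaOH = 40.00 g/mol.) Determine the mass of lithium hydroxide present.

0.1629 g

n(HCl) = 0.02215 × 0.3940 = 8.727 × 10^-3 mol
Let x = n(LiOH), y = n(NaOH).
Titrant: 1x + 1y = 8.727 × 10^-3;  mass: 23.95x + 40.00y = 0.2399
Solving, x = 6.803 × 10^-3 mol, y = 1.924 × 10^-3 mol
mass of LiOH = 6.803 × 10^-3 × 23.95 = 0.1629 g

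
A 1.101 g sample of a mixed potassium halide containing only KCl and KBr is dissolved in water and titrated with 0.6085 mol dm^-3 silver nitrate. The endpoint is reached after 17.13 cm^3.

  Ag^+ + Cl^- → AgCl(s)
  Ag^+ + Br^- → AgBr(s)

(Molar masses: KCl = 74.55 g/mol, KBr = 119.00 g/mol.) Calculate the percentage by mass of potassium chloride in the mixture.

n(AgNO3) = 0.01713 × 0.6085 = 0.01042 mol
Let x = n(KCl), y = n(KBr).
Titrant: 1x + 1y = 0.01042;  mass: 74.55x + 119.00y = 1.101
Solving, x = 3.136 × 10^-3 mol, y = 7.287 × 10^-3 mol
mass of KCl = 3.136 × 10^-3 × 74.55 = 0.2338 g
% KCl = 0.2338 / 1.101 × 100 = 21.24 %

21.24 %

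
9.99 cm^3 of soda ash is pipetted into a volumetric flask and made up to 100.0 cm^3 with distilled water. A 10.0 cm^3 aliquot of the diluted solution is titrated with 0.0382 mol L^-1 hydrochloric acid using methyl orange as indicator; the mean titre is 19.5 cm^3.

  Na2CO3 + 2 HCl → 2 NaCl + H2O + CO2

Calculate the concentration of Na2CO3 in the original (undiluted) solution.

n(HCl) = 0.0195 × 0.0382 = 7.45 × 10^-4 mol
From the 1:2 ratio, n(Na2CO3) in the aliquot = 1/2 × 7.45 × 10^-4 = 3.72 × 10^-4 mol
[Na2CO3]_dilute = 3.72 × 10^-4 / 0.0100 = 0.0372 mol/L
Dilution factor = 100.0 / 9.99 = 10.01
[Na2CO3]_stock = 0.0372 × 10.01 = 0.373 mol/L

0.373 mol/L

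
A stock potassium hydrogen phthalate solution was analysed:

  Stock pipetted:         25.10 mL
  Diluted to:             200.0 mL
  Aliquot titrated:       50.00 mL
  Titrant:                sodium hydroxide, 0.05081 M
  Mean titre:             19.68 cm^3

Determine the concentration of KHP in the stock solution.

0.1594 M

KHC8H4O4 + NaOH → KNaC8H4O4 + H2O
n(NaOH) = 0.01968 × 0.05081 = 9.999 × 10^-4 mol
n(KHC8H4O4) in the aliquot = 9.999 × 10^-4 mol (1:1 ratio)
[KHC8H4O4]_dilute = 9.999 × 10^-4 / 0.05000 = 0.02000 mol/L
Dilution factor = 200.0 / 25.10 = 7.968
[KHC8H4O4]_stock = 0.02000 × 7.968 = 0.1594 mol/L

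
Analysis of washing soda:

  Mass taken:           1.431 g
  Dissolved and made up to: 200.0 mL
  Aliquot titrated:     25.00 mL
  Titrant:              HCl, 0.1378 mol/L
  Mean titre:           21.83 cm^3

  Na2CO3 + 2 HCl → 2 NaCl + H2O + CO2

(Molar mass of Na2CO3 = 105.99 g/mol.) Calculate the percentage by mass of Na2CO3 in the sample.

89.12 %

n(HCl) per titration = 0.02183 × 0.1378 = 3.008 × 10^-3 mol
From the 1:2 ratio, n(Na2CO3) in each aliquot = 1/2 × 3.008 × 10^-3 = 1.504 × 10^-3 mol
n(Na2CO3) in the whole flask = 1.504 × 10^-3 × 200.0/25.00 = 0.01203 mol
mass of Na2CO3 = 0.01203 × 105.99 = 1.275 g
% Na2CO3 = 1.275 / 1.431 × 100 = 89.12 %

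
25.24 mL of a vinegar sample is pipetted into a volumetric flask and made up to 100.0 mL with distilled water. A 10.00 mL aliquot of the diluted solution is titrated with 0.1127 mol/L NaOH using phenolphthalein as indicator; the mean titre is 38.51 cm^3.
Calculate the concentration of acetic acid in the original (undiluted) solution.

1.720 mol/L

CH3COOH + NaOH → CH3COONa + H2O
n(NaOH) = 0.03851 × 0.1127 = 4.340 × 10^-3 mol
n(CH3COOH) in the aliquot = 4.340 × 10^-3 mol (1:1 ratio)
[CH3COOH]_dilute = 4.340 × 10^-3 / 0.01000 = 0.4340 mol/L
Dilution factor = 100.0 / 25.24 = 3.962
[CH3COOH]_stock = 0.4340 × 3.962 = 1.720 mol/L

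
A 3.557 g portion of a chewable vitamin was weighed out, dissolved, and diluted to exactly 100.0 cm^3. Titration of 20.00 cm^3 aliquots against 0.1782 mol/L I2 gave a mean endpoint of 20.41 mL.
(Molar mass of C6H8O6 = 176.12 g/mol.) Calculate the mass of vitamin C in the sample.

C6H8O6 + I2 → C6H6O6 + 2 HI
n(I2) per titration = 0.02041 × 0.1782 = 3.637 × 10^-3 mol
n(C6H8O6) in each aliquot = 3.637 × 10^-3 mol (1:1 ratio)
n(C6H8O6) in the whole flask = 3.637 × 10^-3 × 100.0/20.00 = 0.01819 mol
mass of C6H8O6 = 0.01819 × 176.12 = 3.203 g

3.203 g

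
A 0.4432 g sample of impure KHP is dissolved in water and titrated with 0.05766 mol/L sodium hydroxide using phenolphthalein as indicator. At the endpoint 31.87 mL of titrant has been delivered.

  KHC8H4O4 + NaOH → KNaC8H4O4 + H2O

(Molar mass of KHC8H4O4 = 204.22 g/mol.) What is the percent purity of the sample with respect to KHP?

n(NaOH) = 0.03187 L × 0.05766 mol/L = 1.838 × 10^-3 mol
n(KHC8H4O4) = 1.838 × 10^-3 mol (1:1 ratio)
mass of KHC8H4O4 = 1.838 × 10^-3 × 204.22 g/mol = 0.3753 g
% KHC8H4O4 = 0.3753 / 0.4432 × 100 = 84.68 %

84.68 %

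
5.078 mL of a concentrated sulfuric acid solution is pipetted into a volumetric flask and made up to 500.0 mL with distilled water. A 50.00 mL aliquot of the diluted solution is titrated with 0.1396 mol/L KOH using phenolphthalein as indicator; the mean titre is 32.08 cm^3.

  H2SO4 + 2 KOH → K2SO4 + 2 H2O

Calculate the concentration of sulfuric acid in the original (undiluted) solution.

4.410 mol/L

n(KOH) = 0.03208 × 0.1396 = 4.478 × 10^-3 mol
From the 1:2 ratio, n(H2SO4) in the aliquot = 1/2 × 4.478 × 10^-3 = 2.239 × 10^-3 mol
[H2SO4]_dilute = 2.239 × 10^-3 / 0.05000 = 0.04478 mol/L
Dilution factor = 500.0 / 5.078 = 98.46
[H2SO4]_stock = 0.04478 × 98.46 = 4.410 mol/L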